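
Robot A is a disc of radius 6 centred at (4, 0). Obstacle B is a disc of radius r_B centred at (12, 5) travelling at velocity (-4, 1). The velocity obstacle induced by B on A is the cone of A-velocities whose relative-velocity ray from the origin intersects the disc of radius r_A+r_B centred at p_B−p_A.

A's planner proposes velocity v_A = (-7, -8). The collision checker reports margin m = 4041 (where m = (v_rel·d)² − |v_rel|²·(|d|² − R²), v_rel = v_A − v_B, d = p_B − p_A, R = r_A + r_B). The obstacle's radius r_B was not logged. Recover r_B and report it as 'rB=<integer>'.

m = 4041
d = (8, 5);  v_rel = (-3, -9),  |v_rel|² = 90
v_rel×d = (-3)·(5) − (-9)·(8) = 57
since m = R²·90 − 57²:  R² = (3249 + 4041) / 90 = 81
R = √81 = 9  ⇒  r_B = 9 − 6 = 3

rB=3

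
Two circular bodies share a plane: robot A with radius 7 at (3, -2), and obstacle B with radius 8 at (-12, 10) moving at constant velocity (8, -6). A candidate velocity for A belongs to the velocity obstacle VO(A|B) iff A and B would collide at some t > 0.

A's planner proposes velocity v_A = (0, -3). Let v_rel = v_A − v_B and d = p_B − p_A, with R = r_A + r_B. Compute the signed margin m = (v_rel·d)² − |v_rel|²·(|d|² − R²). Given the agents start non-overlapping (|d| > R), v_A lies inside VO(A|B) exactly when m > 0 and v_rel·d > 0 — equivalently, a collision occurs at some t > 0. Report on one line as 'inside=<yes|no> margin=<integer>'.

d = (-15, 12),  |d|² = 369;  R = 7+8 = 15,  c = 369−15² = 144
v_rel = (-8, 3),  |v_rel|² = 73;  v_rel·d = (-8)·(-15) + (3)·(12) = 156
73·t² − 312·t + 144 = 0  ⇒  m = 156² − 73·144 = 13824
m = 13824 > 0,  v_rel·d = 156 > 0  ⇒  inside

inside=yes margin=13824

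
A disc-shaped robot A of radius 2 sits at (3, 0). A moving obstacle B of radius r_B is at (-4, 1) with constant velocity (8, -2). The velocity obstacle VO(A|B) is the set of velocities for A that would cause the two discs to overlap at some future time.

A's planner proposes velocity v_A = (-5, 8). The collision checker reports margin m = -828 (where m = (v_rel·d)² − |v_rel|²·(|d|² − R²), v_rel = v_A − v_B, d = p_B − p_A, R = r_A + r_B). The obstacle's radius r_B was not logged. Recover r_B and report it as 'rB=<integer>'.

m = -828
d = (-7, 1);  v_rel = (-13, 10),  |v_rel|² = 269
v_rel×d = (-13)·(1) − (10)·(-7) = 57
since m = R²·269 − 57²:  R² = (3249 + -828) / 269 = 9
R = √9 = 3  ⇒  r_B = 3 − 2 = 1

rB=1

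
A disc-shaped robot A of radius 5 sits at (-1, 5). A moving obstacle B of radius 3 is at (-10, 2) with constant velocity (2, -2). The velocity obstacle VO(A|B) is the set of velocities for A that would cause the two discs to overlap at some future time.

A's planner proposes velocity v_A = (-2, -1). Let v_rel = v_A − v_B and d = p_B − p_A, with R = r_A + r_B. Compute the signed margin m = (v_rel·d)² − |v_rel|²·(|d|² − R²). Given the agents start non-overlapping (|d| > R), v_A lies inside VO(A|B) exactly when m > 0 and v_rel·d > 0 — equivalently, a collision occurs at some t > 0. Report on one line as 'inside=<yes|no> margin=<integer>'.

d = (-9, -3),  |d|² = 90;  R = 5+3 = 8,  c = 90−8² = 26
v_rel = (-4, 1),  |v_rel|² = 17;  v_rel·d = (-4)·(-9) + (1)·(-3) = 33
17·t² − 66·t + 26 = 0  ⇒  m = 33² − 17·26 = 647
m = 647 > 0,  v_rel·d = 33 > 0  ⇒  inside

inside=yes margin=647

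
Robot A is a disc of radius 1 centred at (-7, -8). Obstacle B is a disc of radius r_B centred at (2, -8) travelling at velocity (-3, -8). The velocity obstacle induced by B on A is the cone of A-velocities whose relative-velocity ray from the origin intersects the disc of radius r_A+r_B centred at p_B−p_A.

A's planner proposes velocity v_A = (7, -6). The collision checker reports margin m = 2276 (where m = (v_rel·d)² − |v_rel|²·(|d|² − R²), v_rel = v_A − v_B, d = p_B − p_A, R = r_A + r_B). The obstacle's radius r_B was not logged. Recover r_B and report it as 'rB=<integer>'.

m = 2276
d = (9, 0);  v_rel = (10, 2),  |v_rel|² = 104
v_rel×d = (10)·(0) − (2)·(9) = -18
since m = R²·104 − (-18)²:  R² = (324 + 2276) / 104 = 25
R = √25 = 5  ⇒  r_B = 5 − 1 = 4

rB=4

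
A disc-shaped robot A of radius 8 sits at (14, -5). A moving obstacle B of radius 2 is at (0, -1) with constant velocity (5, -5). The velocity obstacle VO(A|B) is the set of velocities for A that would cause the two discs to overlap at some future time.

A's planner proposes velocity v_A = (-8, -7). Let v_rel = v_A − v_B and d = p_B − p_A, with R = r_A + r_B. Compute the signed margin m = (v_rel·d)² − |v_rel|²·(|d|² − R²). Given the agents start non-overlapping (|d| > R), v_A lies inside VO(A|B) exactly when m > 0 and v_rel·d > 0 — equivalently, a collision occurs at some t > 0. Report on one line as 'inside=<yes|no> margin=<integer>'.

d = (-14, 4),  |d|² = 212;  R = 8+2 = 10,  c = 212−10² = 112
v_rel = (-13, -2),  |v_rel|² = 173;  v_rel·d = (-13)·(-14) + (-2)·(4) = 174
173·t² − 348·t + 112 = 0  ⇒  m = 174² − 173·112 = 10900
m = 10900 > 0,  v_rel·d = 174 > 0  ⇒  inside

inside=yes margin=10900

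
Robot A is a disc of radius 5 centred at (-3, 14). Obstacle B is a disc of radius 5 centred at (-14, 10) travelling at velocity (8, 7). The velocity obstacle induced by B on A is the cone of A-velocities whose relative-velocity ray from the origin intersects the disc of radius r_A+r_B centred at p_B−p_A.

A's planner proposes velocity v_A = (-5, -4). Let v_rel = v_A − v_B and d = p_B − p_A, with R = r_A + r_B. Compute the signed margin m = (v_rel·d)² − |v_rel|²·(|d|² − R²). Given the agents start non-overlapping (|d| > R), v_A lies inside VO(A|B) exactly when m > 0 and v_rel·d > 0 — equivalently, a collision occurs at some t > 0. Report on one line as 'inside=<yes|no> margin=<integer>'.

d = (-11, -4),  |d|² = 137;  R = 5+5 = 10,  c = 137−10² = 37
v_rel = (-13, -11),  |v_rel|² = 290;  v_rel·d = (-13)·(-11) + (-11)·(-4) = 187
290·t² − 374·t + 37 = 0  ⇒  m = 187² − 290·37 = 24239
m = 24239 > 0,  v_rel·d = 187 > 0  ⇒  inside

inside=yes margin=24239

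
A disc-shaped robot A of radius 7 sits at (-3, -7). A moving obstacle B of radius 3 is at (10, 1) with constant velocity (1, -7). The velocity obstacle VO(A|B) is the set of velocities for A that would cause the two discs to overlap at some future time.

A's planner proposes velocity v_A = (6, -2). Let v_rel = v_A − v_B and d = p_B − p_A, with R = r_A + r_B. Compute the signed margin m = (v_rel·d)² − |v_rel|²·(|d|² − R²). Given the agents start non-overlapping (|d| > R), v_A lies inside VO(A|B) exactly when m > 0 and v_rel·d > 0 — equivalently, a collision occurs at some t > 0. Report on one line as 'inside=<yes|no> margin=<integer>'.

d = (13, 8),  |d|² = 233;  R = 7+3 = 10,  c = 233−10² = 133
v_rel = (5, 5),  |v_rel|² = 50;  v_rel·d = (5)·(13) + (5)·(8) = 105
50·t² − 210·t + 133 = 0  ⇒  m = 105² − 50·133 = 4375
m = 4375 > 0,  v_rel·d = 105 > 0  ⇒  inside

inside=yes margin=4375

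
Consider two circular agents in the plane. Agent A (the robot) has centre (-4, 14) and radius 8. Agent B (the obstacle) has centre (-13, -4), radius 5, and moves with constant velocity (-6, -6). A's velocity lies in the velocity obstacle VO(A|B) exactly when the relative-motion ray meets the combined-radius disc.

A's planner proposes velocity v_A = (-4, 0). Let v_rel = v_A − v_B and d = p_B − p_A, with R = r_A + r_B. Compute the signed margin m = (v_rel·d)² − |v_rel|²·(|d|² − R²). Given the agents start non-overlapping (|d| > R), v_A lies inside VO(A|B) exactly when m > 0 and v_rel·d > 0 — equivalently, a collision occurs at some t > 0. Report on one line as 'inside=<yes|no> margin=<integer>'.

d = (-9, -18),  |d|² = 405;  R = 8+5 = 13,  c = 405−13² = 236
v_rel = (2, 6),  |v_rel|² = 40;  v_rel·d = (2)·(-9) + (6)·(-18) = -126
40·t² + 252·t + 236 = 0  ⇒  m = (-126)² − 40·236 = 6436
m = 6436 > 0,  v_rel·d = -126 < 0  ⇒  outside

inside=no margin=6436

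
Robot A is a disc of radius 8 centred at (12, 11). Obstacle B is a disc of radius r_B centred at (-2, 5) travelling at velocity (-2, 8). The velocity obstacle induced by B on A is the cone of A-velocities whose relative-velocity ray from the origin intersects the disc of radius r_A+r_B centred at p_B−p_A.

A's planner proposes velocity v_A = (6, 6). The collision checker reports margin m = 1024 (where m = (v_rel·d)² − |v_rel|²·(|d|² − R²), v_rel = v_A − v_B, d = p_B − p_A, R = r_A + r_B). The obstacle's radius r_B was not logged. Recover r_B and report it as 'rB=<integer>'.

m = 1024
d = (-14, -6);  v_rel = (8, -2),  |v_rel|² = 68
v_rel×d = (8)·(-6) − (-2)·(-14) = -76
since m = R²·68 − (-76)²:  R² = (5776 + 1024) / 68 = 100
R = √100 = 10  ⇒  r_B = 10 − 8 = 2

rB=2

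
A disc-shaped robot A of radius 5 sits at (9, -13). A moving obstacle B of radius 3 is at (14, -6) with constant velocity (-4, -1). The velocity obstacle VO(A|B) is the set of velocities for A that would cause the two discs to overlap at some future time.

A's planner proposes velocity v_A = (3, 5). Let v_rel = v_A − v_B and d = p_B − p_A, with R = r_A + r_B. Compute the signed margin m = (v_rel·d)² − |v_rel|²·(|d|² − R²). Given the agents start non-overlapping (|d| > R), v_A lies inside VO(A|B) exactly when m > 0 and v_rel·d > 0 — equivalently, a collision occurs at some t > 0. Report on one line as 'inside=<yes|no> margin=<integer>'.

d = (5, 7),  |d|² = 74;  R = 5+3 = 8,  c = 74−8² = 10
v_rel = (7, 6),  |v_rel|² = 85;  v_rel·d = (7)·(5) + (6)·(7) = 77
85·t² − 154·t + 10 = 0  ⇒  m = 77² − 85·10 = 5079
m = 5079 > 0,  v_rel·d = 77 > 0  ⇒  inside

inside=yes margin=5079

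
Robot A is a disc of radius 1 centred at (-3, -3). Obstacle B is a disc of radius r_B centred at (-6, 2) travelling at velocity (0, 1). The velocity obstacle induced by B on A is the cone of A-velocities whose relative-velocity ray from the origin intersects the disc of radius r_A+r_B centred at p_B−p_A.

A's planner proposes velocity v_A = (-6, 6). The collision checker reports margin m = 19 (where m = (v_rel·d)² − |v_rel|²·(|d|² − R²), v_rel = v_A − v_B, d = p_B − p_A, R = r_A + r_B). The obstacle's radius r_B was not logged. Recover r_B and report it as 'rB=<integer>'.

m = 19
d = (-3, 5);  v_rel = (-6, 5),  |v_rel|² = 61
v_rel×d = (-6)·(5) − (5)·(-3) = -15
since m = R²·61 − (-15)²:  R² = (225 + 19) / 61 = 4
R = √4 = 2  ⇒  r_B = 2 − 1 = 1

rB=1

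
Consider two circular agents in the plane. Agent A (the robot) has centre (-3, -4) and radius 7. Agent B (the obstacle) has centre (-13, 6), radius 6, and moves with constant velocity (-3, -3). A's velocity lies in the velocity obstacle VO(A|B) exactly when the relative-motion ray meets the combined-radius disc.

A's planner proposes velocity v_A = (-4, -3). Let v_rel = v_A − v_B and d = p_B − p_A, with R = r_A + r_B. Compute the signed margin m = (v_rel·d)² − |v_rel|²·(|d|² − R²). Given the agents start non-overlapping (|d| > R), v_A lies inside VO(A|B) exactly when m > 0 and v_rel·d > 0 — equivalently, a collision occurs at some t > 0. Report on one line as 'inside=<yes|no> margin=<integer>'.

d = (-10, 10),  |d|² = 200;  R = 7+6 = 13,  c = 200−13² = 31
v_rel = (-1, 0),  |v_rel|² = 1;  v_rel·d = (-1)·(-10) + (0)·(10) = 10
1·t² − 20·t + 31 = 0  ⇒  m = 10² − 1·31 = 69
m = 69 > 0,  v_rel·d = 10 > 0  ⇒  inside

inside=yes margin=69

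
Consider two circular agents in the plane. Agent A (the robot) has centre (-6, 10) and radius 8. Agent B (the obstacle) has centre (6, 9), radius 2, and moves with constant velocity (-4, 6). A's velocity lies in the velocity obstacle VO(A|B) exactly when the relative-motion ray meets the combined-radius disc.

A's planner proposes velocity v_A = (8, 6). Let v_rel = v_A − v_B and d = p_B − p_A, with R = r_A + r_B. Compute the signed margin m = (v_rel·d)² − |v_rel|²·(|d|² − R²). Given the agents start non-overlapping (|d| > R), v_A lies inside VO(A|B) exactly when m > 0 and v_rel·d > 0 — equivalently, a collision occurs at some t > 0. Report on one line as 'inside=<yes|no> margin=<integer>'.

d = (12, -1),  |d|² = 145;  R = 8+2 = 10,  c = 145−10² = 45
v_rel = (12, 0),  |v_rel|² = 144;  v_rel·d = (12)·(12) + (0)·(-1) = 144
144·t² − 288·t + 45 = 0  ⇒  m = 144² − 144·45 = 14256
m = 14256 > 0,  v_rel·d = 144 > 0  ⇒  inside

inside=yes margin=14256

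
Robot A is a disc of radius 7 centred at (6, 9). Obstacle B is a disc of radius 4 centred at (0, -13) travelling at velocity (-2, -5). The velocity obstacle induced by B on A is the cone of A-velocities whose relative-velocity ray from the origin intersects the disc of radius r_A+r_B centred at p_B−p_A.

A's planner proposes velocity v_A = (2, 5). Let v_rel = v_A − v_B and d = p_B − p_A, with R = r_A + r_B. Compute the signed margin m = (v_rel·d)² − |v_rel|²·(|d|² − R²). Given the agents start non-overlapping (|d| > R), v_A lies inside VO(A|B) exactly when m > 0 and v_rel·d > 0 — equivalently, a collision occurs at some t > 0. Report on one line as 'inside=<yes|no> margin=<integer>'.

d = (-6, -22),  |d|² = 520;  R = 7+4 = 11,  c = 520−11² = 399
v_rel = (4, 10),  |v_rel|² = 116;  v_rel·d = (4)·(-6) + (10)·(-22) = -244
116·t² + 488·t + 399 = 0  ⇒  m = (-244)² − 116·399 = 13252
m = 13252 > 0,  v_rel·d = -244 < 0  ⇒  outside

inside=no margin=13252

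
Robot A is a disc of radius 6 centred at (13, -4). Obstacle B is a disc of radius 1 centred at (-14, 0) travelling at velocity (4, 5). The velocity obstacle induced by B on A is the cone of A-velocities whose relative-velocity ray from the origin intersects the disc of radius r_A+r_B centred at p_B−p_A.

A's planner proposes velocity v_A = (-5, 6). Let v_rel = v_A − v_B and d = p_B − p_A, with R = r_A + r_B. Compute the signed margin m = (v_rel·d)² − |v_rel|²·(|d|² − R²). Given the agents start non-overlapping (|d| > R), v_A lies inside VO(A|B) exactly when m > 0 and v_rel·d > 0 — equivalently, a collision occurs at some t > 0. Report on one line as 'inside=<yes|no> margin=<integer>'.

d = (-27, 4),  |d|² = 745;  R = 6+1 = 7,  c = 745−7² = 696
v_rel = (-9, 1),  |v_rel|² = 82;  v_rel·d = (-9)·(-27) + (1)·(4) = 247
82·t² − 494·t + 696 = 0  ⇒  m = 247² − 82·696 = 3937
m = 3937 > 0,  v_rel·d = 247 > 0  ⇒  inside

inside=yes margin=3937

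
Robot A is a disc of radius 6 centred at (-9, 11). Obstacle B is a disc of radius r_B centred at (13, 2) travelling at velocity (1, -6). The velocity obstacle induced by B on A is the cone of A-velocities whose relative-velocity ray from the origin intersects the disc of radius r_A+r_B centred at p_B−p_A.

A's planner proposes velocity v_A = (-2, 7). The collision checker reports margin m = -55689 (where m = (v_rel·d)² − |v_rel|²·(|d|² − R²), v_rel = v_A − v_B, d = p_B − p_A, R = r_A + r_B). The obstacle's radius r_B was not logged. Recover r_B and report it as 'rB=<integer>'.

m = -55689
d = (22, -9);  v_rel = (-3, 13),  |v_rel|² = 178
v_rel×d = (-3)·(-9) − (13)·(22) = -259
since m = R²·178 − (-259)²:  R² = (67081 + -55689) / 178 = 64
R = √64 = 8  ⇒  r_B = 8 − 6 = 2

rB=2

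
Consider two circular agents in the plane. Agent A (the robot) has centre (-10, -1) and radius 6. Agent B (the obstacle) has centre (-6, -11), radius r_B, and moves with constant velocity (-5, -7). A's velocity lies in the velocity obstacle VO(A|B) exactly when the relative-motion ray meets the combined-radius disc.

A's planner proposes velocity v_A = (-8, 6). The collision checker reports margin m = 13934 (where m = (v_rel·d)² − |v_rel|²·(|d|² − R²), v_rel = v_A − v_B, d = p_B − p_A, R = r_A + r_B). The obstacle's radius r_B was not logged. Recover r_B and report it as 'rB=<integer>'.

m = 13934
d = (4, -10);  v_rel = (-3, 13),  |v_rel|² = 178
v_rel×d = (-3)·(-10) − (13)·(4) = -22
since m = R²·178 − (-22)²:  R² = (484 + 13934) / 178 = 81
R = √81 = 9  ⇒  r_B = 9 − 6 = 3

rB=3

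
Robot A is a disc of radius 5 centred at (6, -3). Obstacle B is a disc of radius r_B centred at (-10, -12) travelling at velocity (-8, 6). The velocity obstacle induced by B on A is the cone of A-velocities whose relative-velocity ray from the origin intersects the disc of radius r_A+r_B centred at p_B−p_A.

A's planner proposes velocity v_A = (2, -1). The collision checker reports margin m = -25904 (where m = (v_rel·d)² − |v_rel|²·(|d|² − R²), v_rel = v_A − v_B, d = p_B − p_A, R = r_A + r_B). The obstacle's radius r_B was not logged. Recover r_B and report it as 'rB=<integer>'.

m = -25904
d = (-16, -9);  v_rel = (10, -7),  |v_rel|² = 149
v_rel×d = (10)·(-9) − (-7)·(-16) = -202
since m = R²·149 − (-202)²:  R² = (40804 + -25904) / 149 = 100
R = √100 = 10  ⇒  r_B = 10 − 5 = 5

rB=5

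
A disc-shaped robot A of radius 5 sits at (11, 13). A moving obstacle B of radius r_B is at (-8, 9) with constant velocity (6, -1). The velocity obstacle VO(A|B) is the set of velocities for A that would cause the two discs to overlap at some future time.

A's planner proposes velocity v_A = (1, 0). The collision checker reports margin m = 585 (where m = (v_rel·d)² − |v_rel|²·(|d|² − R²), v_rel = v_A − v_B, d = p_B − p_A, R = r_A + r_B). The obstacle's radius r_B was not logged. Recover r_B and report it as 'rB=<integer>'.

m = 585
d = (-19, -4);  v_rel = (-5, 1),  |v_rel|² = 26
v_rel×d = (-5)·(-4) − (1)·(-19) = 39
since m = R²·26 − 39²:  R² = (1521 + 585) / 26 = 81
R = √81 = 9  ⇒  r_B = 9 − 5 = 4

rB=4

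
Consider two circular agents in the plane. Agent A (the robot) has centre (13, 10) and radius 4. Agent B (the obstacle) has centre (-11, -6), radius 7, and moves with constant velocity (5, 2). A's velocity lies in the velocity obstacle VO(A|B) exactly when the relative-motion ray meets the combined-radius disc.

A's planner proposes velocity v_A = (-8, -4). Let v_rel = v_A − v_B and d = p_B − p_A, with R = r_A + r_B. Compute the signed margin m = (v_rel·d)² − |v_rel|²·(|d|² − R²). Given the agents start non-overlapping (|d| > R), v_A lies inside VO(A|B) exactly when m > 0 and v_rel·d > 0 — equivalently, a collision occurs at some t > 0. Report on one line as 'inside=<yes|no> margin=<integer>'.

d = (-24, -16),  |d|² = 832;  R = 4+7 = 11,  c = 832−11² = 711
v_rel = (-13, -6),  |v_rel|² = 205;  v_rel·d = (-13)·(-24) + (-6)·(-16) = 408
205·t² − 816·t + 711 = 0  ⇒  m = 408² − 205·711 = 20709
m = 20709 > 0,  v_rel·d = 408 > 0  ⇒  inside

inside=yes margin=20709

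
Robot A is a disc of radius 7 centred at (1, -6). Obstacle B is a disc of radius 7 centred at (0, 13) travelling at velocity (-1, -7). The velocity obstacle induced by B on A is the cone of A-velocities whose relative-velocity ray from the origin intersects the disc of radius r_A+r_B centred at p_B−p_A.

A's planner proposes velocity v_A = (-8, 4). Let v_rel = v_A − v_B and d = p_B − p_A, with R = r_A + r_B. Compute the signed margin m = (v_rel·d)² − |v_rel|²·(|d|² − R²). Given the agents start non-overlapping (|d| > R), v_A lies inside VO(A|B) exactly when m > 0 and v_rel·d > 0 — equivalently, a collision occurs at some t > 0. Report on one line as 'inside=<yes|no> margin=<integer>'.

d = (-1, 19),  |d|² = 362;  R = 7+7 = 14,  c = 362−14² = 166
v_rel = (-7, 11),  |v_rel|² = 170;  v_rel·d = (-7)·(-1) + (11)·(19) = 216
170·t² − 432·t + 166 = 0  ⇒  m = 216² − 170·166 = 18436
m = 18436 > 0,  v_rel·d = 216 > 0  ⇒  inside

inside=yes margin=18436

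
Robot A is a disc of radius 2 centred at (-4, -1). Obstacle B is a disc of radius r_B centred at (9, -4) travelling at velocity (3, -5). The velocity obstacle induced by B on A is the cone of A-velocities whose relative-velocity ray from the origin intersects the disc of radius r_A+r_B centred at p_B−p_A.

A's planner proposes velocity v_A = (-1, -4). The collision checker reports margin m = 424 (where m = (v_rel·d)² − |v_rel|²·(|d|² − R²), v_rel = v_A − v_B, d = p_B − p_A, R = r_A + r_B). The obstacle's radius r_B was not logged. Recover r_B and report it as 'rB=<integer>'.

m = 424
d = (13, -3);  v_rel = (-4, 1),  |v_rel|² = 17
v_rel×d = (-4)·(-3) − (1)·(13) = -1
since m = R²·17 − (-1)²:  R² = (1 + 424) / 17 = 25
R = √25 = 5  ⇒  r_B = 5 − 2 = 3

rB=3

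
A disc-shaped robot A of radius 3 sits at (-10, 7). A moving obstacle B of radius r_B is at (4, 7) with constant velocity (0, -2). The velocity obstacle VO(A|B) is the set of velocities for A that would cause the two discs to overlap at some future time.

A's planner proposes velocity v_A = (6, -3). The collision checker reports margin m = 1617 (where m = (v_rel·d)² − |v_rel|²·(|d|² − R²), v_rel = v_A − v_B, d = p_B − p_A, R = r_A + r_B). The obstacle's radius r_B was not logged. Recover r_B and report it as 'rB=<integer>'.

m = 1617
d = (14, 0);  v_rel = (6, -1),  |v_rel|² = 37
v_rel×d = (6)·(0) − (-1)·(14) = 14
since m = R²·37 − 14²:  R² = (196 + 1617) / 37 = 49
R = √49 = 7  ⇒  r_B = 7 − 3 = 4

rB=4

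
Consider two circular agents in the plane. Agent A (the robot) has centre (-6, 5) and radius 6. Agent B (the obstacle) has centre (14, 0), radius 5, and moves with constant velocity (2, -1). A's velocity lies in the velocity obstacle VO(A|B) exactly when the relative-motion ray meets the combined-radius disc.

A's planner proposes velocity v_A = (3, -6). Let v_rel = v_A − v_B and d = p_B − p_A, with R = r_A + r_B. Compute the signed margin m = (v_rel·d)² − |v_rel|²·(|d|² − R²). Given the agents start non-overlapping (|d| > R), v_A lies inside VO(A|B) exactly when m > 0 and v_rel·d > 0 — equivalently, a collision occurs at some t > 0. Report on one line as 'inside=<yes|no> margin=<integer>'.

d = (20, -5),  |d|² = 425;  R = 6+5 = 11,  c = 425−11² = 304
v_rel = (1, -5),  |v_rel|² = 26;  v_rel·d = (1)·(20) + (-5)·(-5) = 45
26·t² − 90·t + 304 = 0  ⇒  m = 45² − 26·304 = -5879
m = -5879 < 0,  v_rel·d = 45 > 0  ⇒  outside

inside=no margin=-5879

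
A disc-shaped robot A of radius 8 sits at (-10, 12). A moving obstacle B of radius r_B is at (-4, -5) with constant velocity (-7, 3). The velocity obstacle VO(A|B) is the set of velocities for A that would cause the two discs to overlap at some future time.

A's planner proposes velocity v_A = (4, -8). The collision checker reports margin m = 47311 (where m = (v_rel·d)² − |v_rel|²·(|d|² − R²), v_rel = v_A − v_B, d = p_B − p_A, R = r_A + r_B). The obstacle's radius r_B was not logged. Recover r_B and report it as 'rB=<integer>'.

m = 47311
d = (6, -17);  v_rel = (11, -11),  |v_rel|² = 242
v_rel×d = (11)·(-17) − (-11)·(6) = -121
since m = R²·242 − (-121)²:  R² = (14641 + 47311) / 242 = 256
R = √256 = 16  ⇒  r_B = 16 − 8 = 8

rB=8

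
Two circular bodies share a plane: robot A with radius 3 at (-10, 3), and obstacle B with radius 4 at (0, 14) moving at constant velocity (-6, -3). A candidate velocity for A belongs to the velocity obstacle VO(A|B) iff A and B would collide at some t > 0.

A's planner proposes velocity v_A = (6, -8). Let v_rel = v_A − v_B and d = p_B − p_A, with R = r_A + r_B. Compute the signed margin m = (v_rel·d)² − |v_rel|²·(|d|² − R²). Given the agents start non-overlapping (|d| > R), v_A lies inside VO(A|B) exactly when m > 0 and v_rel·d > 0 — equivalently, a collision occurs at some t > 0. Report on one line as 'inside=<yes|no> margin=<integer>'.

d = (10, 11),  |d|² = 221;  R = 3+4 = 7,  c = 221−7² = 172
v_rel = (12, -5),  |v_rel|² = 169;  v_rel·d = (12)·(10) + (-5)·(11) = 65
169·t² − 130·t + 172 = 0  ⇒  m = 65² − 169·172 = -24843
m = -24843 < 0,  v_rel·d = 65 > 0  ⇒  outside

inside=no margin=-24843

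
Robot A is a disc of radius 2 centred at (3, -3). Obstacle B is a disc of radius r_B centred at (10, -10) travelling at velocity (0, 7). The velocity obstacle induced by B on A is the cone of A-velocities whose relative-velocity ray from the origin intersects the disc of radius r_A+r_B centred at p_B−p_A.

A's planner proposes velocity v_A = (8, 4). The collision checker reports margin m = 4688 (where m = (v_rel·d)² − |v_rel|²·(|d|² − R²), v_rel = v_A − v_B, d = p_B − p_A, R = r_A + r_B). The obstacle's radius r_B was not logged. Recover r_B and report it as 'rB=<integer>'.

m = 4688
d = (7, -7);  v_rel = (8, -3),  |v_rel|² = 73
v_rel×d = (8)·(-7) − (-3)·(7) = -35
since m = R²·73 − (-35)²:  R² = (1225 + 4688) / 73 = 81
R = √81 = 9  ⇒  r_B = 9 − 2 = 7

rB=7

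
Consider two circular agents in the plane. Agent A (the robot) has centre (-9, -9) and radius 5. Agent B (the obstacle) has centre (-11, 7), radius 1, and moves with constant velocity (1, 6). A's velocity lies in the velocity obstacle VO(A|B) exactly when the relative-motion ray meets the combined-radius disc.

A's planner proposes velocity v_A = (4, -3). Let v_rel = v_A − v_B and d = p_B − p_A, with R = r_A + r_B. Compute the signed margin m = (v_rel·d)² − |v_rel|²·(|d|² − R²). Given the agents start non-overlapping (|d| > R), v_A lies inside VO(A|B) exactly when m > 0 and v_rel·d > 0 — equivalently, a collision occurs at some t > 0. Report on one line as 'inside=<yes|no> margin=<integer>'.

d = (-2, 16),  |d|² = 260;  R = 5+1 = 6,  c = 260−6² = 224
v_rel = (3, -9),  |v_rel|² = 90;  v_rel·d = (3)·(-2) + (-9)·(16) = -150
90·t² + 300·t + 224 = 0  ⇒  m = (-150)² − 90·224 = 2340
m = 2340 > 0,  v_rel·d = -150 < 0  ⇒  outside

inside=no margin=2340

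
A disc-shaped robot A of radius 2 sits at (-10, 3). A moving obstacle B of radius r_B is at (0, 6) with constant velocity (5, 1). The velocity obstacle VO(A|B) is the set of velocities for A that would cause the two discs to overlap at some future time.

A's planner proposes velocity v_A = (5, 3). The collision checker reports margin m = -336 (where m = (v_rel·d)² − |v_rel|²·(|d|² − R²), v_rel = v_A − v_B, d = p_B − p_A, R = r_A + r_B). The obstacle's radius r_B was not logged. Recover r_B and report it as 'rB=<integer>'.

m = -336
d = (10, 3);  v_rel = (0, 2),  |v_rel|² = 4
v_rel×d = (0)·(3) − (2)·(10) = -20
since m = R²·4 − (-20)²:  R² = (400 + -336) / 4 = 16
R = √16 = 4  ⇒  r_B = 4 − 2 = 2

rB=2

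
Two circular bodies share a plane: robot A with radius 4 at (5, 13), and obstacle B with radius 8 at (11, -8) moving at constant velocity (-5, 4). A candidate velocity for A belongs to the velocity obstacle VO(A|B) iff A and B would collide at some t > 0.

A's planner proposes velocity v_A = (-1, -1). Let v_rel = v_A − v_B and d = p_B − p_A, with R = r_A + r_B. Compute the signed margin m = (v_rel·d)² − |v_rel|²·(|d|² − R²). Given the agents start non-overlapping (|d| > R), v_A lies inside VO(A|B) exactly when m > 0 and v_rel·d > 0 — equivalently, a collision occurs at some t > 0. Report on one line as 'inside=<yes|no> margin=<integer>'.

d = (6, -21),  |d|² = 477;  R = 4+8 = 12,  c = 477−12² = 333
v_rel = (4, -5),  |v_rel|² = 41;  v_rel·d = (4)·(6) + (-5)·(-21) = 129
41·t² − 258·t + 333 = 0  ⇒  m = 129² − 41·333 = 2988
m = 2988 > 0,  v_rel·d = 129 > 0  ⇒  inside

inside=yes margin=2988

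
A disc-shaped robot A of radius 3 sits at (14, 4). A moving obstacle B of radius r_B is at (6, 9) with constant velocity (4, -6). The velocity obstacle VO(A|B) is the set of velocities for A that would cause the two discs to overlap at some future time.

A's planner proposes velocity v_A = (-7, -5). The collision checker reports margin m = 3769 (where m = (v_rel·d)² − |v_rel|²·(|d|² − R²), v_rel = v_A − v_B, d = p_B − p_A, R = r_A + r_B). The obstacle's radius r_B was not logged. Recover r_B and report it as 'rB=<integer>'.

m = 3769
d = (-8, 5);  v_rel = (-11, 1),  |v_rel|² = 122
v_rel×d = (-11)·(5) − (1)·(-8) = -47
since m = R²·122 − (-47)²:  R² = (2209 + 3769) / 122 = 49
R = √49 = 7  ⇒  r_B = 7 − 3 = 4

rB=4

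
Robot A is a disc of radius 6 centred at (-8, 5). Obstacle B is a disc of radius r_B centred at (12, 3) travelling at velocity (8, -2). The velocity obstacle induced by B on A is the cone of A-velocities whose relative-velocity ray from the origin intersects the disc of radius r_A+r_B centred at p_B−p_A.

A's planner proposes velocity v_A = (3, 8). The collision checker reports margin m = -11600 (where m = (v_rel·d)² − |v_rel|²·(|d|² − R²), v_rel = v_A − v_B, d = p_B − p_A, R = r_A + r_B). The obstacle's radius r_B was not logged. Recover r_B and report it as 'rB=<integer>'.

m = -11600
d = (20, -2);  v_rel = (-5, 10),  |v_rel|² = 125
v_rel×d = (-5)·(-2) − (10)·(20) = -190
since m = R²·125 − (-190)²:  R² = (36100 + -11600) / 125 = 196
R = √196 = 14  ⇒  r_B = 14 − 6 = 8

rB=8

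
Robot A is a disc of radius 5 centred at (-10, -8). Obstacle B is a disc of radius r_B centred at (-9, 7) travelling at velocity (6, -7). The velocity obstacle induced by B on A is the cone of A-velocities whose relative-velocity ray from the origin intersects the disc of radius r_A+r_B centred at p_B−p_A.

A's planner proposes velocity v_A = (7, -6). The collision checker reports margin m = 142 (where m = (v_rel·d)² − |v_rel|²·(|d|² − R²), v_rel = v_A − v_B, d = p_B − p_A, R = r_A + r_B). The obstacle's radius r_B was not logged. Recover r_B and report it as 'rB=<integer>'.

m = 142
d = (1, 15);  v_rel = (1, 1),  |v_rel|² = 2
v_rel×d = (1)·(15) − (1)·(1) = 14
since m = R²·2 − 14²:  R² = (196 + 142) / 2 = 169
R = √169 = 13  ⇒  r_B = 13 − 5 = 8

rB=8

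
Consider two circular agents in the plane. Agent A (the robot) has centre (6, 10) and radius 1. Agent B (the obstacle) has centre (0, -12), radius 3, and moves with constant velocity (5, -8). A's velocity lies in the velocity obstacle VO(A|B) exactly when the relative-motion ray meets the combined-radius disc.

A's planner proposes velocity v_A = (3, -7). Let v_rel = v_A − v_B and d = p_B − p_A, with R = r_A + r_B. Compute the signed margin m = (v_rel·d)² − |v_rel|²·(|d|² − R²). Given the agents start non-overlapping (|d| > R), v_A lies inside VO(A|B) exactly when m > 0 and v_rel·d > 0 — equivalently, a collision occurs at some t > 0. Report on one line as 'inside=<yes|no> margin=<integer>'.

d = (-6, -22),  |d|² = 520;  R = 1+3 = 4,  c = 520−4² = 504
v_rel = (-2, 1),  |v_rel|² = 5;  v_rel·d = (-2)·(-6) + (1)·(-22) = -10
5·t² + 20·t + 504 = 0  ⇒  m = (-10)² − 5·504 = -2420
m = -2420 < 0,  v_rel·d = -10 < 0  ⇒  outside

inside=no margin=-2420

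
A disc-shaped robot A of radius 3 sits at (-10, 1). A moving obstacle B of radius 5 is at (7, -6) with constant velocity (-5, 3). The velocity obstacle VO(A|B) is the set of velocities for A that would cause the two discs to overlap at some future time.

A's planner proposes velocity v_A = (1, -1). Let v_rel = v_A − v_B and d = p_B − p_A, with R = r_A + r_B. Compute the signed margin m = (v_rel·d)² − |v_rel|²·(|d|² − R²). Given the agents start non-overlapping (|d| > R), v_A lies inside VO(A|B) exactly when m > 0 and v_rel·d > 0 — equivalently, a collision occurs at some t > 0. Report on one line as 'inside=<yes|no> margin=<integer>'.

d = (17, -7),  |d|² = 338;  R = 3+5 = 8,  c = 338−8² = 274
v_rel = (6, -4),  |v_rel|² = 52;  v_rel·d = (6)·(17) + (-4)·(-7) = 130
52·t² − 260·t + 274 = 0  ⇒  m = 130² − 52·274 = 2652
m = 2652 > 0,  v_rel·d = 130 > 0  ⇒  inside

inside=yes margin=2652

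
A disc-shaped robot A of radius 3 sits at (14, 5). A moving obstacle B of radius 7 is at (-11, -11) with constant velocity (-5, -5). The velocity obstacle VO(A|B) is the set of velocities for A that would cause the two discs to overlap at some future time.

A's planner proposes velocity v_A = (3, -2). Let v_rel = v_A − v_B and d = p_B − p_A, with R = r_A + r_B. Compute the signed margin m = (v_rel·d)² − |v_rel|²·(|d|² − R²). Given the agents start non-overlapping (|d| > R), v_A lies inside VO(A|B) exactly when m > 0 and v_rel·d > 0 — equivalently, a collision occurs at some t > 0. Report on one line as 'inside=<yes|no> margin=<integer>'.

d = (-25, -16),  |d|² = 881;  R = 3+7 = 10,  c = 881−10² = 781
v_rel = (8, 3),  |v_rel|² = 73;  v_rel·d = (8)·(-25) + (3)·(-16) = -248
73·t² + 496·t + 781 = 0  ⇒  m = (-248)² − 73·781 = 4491
m = 4491 > 0,  v_rel·d = -248 < 0  ⇒  outside

inside=no margin=4491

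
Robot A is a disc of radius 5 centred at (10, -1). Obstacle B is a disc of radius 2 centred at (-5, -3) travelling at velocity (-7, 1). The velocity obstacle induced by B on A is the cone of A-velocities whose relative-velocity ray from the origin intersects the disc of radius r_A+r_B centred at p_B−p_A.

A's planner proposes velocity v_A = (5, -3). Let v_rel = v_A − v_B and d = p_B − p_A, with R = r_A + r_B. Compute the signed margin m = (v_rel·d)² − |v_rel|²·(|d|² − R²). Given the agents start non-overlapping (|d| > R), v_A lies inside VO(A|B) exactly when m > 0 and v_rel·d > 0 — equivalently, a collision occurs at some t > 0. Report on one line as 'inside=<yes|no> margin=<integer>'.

d = (-15, -2),  |d|² = 229;  R = 5+2 = 7,  c = 229−7² = 180
v_rel = (12, -4),  |v_rel|² = 160;  v_rel·d = (12)·(-15) + (-4)·(-2) = -172
160·t² + 344·t + 180 = 0  ⇒  m = (-172)² − 160·180 = 784
m = 784 > 0,  v_rel·d = -172 < 0  ⇒  outside

inside=no margin=784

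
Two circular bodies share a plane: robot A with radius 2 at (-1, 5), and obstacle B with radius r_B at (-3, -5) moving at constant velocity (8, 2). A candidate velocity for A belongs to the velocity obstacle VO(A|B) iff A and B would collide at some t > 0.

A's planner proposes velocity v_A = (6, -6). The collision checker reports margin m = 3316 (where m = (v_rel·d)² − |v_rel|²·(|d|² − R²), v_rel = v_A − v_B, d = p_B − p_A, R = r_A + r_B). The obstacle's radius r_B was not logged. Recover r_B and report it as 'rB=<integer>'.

m = 3316
d = (-2, -10);  v_rel = (-2, -8),  |v_rel|² = 68
v_rel×d = (-2)·(-10) − (-8)·(-2) = 4
since m = R²·68 − 4²:  R² = (16 + 3316) / 68 = 49
R = √49 = 7  ⇒  r_B = 7 − 2 = 5

rB=5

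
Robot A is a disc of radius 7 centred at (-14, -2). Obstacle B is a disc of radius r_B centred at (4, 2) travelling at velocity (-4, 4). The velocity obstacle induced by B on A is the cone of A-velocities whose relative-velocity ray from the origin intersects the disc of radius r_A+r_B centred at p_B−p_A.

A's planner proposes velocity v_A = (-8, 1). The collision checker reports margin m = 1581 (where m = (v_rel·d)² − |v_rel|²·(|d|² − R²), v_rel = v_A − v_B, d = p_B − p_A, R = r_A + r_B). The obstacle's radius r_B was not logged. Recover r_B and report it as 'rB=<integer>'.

m = 1581
d = (18, 4);  v_rel = (-4, -3),  |v_rel|² = 25
v_rel×d = (-4)·(4) − (-3)·(18) = 38
since m = R²·25 − 38²:  R² = (1444 + 1581) / 25 = 121
R = √121 = 11  ⇒  r_B = 11 − 7 = 4

rB=4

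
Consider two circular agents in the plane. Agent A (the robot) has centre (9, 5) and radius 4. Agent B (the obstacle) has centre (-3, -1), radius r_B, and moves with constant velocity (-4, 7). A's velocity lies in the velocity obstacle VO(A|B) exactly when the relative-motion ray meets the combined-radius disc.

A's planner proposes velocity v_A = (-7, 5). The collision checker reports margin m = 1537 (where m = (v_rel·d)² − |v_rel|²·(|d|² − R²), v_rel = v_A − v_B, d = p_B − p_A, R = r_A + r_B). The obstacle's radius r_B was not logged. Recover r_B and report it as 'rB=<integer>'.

m = 1537
d = (-12, -6);  v_rel = (-3, -2),  |v_rel|² = 13
v_rel×d = (-3)·(-6) − (-2)·(-12) = -6
since m = R²·13 − (-6)²:  R² = (36 + 1537) / 13 = 121
R = √121 = 11  ⇒  r_B = 11 − 4 = 7

rB=7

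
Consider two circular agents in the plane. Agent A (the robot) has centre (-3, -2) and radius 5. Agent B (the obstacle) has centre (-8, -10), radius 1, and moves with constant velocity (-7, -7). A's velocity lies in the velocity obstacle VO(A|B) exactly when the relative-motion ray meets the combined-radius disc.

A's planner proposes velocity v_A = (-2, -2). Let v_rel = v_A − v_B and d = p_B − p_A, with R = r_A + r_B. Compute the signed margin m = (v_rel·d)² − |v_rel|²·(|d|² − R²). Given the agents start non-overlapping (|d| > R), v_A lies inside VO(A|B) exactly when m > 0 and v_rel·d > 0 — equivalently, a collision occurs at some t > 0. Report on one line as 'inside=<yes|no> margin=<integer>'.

d = (-5, -8),  |d|² = 89;  R = 5+1 = 6,  c = 89−6² = 53
v_rel = (5, 5),  |v_rel|² = 50;  v_rel·d = (5)·(-5) + (5)·(-8) = -65
50·t² + 130·t + 53 = 0  ⇒  m = (-65)² − 50·53 = 1575
m = 1575 > 0,  v_rel·d = -65 < 0  ⇒  outside

inside=no margin=1575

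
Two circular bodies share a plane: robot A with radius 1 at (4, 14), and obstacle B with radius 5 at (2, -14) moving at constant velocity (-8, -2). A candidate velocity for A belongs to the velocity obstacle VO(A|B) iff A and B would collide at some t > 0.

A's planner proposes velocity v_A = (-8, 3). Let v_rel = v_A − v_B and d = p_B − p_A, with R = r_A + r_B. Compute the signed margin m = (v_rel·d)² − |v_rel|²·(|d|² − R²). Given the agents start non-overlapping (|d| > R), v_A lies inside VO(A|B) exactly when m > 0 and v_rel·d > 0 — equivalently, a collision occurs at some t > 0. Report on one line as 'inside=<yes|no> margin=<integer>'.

d = (-2, -28),  |d|² = 788;  R = 1+5 = 6,  c = 788−6² = 752
v_rel = (0, 5),  |v_rel|² = 25;  v_rel·d = (0)·(-2) + (5)·(-28) = -140
25·t² + 280·t + 752 = 0  ⇒  m = (-140)² − 25·752 = 800
m = 800 > 0,  v_rel·d = -140 < 0  ⇒  outside

inside=no margin=800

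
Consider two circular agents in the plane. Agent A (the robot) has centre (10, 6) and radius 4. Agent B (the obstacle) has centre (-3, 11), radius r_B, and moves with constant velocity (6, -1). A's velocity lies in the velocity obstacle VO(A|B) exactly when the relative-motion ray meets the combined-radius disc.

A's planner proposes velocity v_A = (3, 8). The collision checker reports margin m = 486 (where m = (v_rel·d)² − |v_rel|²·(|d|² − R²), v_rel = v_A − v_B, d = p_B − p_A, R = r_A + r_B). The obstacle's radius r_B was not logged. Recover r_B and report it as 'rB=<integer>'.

m = 486
d = (-13, 5);  v_rel = (-3, 9),  |v_rel|² = 90
v_rel×d = (-3)·(5) − (9)·(-13) = 102
since m = R²·90 − 102²:  R² = (10404 + 486) / 90 = 121
R = √121 = 11  ⇒  r_B = 11 − 4 = 7

rB=7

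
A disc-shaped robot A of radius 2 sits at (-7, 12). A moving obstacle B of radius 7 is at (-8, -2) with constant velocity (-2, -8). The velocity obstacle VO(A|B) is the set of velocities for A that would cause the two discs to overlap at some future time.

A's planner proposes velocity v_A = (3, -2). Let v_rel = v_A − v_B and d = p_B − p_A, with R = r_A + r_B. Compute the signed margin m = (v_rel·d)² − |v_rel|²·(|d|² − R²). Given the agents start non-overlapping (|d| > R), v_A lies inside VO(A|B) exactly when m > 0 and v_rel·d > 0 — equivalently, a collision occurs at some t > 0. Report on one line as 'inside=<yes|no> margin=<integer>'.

d = (-1, -14),  |d|² = 197;  R = 2+7 = 9,  c = 197−9² = 116
v_rel = (5, 6),  |v_rel|² = 61;  v_rel·d = (5)·(-1) + (6)·(-14) = -89
61·t² + 178·t + 116 = 0  ⇒  m = (-89)² − 61·116 = 845
m = 845 > 0,  v_rel·d = -89 < 0  ⇒  outside

inside=no margin=845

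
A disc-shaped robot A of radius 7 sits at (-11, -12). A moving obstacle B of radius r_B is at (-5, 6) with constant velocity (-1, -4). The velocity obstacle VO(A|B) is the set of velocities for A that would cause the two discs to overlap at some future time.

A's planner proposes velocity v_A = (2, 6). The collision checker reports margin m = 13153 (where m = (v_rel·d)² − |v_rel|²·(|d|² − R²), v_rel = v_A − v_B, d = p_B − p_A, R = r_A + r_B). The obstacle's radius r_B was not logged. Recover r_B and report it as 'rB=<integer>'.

m = 13153
d = (6, 18);  v_rel = (3, 10),  |v_rel|² = 109
v_rel×d = (3)·(18) − (10)·(6) = -6
since m = R²·109 − (-6)²:  R² = (36 + 13153) / 109 = 121
R = √121 = 11  ⇒  r_B = 11 − 7 = 4

rB=4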